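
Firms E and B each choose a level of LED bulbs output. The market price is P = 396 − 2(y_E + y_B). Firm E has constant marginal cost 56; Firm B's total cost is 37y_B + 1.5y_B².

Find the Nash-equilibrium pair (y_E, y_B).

69.25, 31.5

Firm E's profit: π = y_E(396 − 2(y_E + y_B)) − 56y_E.
∂π/∂y_E = 340 − 4y_E − 2y_B = 0, so y_E = 85 − 0.5y_B.
For B: ∂π/∂y_B = 359 − 7y_B − 2y_E = 0 ⇒ y_B = 359/7 − (2/7)y_E.
Substituting the second reaction function into the first: y_E = 85 − 0.5(359/7 − (2/7)y_E), which gives (6/7)y_E = 831/14 ⇒ y_E = 69.25.
Then y_B = 359/7 − (2/7)·69.25 = 31.5.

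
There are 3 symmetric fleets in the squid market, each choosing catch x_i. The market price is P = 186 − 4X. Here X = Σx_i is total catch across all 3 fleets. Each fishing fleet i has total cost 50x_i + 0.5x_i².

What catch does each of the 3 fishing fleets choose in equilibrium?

A representative fishing fleet's profit is π_i = x_i(186 − 4X) − 50x_i − 0.5x_i², with X = x_i + Σ_{j≠i} x_j.
First-order condition: 136 − 9x_i − 4Σ_{j≠i} x_j = 0.
Imposing symmetry (x_j = x for all j) turns Σ_{j≠i} x_j into 2x, so 136 = 17x and x = 8.

8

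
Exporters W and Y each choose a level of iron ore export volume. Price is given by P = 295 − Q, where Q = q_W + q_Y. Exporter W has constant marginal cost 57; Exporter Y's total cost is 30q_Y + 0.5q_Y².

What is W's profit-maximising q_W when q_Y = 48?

Exporter W's profit: π = q_W(295 − (q_W + q_Y)) − 57q_W.
∂π/∂q_W = 238 − 2q_W − q_Y = 0, so q_W = 119 − 0.5q_Y.
At q_Y = 48: q_W = 119 − 0.5·48 = 95.

95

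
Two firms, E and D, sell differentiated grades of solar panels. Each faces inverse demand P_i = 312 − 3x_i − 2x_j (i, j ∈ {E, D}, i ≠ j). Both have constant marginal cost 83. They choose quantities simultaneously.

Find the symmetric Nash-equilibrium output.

28.625

Firm E's profit: π = x_E(312 − 3x_E − 2x_D) − 83x_E.
∂π/∂x_E = 229 − 6x_E − 2x_D = 0 ⇒ x_E = 229/6 − (1/3)x_D.
Setting x_E = x_D in the reaction function: x_E = 229/6 − (1/3)x_E, so x_E = (229/6) / (4/3) = 28.625.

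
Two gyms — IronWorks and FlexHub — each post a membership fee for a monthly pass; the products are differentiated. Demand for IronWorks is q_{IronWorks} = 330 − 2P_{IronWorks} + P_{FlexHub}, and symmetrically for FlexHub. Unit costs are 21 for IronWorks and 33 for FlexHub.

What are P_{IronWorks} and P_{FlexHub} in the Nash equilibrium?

IronWorks's profit: π = (P_{IronWorks} − 21)(330 − 2P_{IronWorks} + P_{FlexHub}).
∂π/∂P_{IronWorks} = 372 − 4P_{IronWorks} + P_{FlexHub} = 0 ⇒ P_{IronWorks} = 93 + 0.25P_{FlexHub}.
Similarly P_{FlexHub} = 99 + 0.25P_{IronWorks}.
Substituting the second reaction function into the first: P_{IronWorks} = 93 + 0.25(99 + 0.25P_{IronWorks}), which gives 0.9375P_{IronWorks} = 117.75 ⇒ P_{IronWorks} = 125.6.
Then P_{FlexHub} = 99 + 0.25·125.6 = 130.4.

125.6, 130.4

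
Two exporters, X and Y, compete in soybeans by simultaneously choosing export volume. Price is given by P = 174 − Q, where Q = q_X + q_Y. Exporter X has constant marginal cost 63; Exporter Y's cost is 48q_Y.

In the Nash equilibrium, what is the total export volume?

79

Exporter X's profit: π = q_X(174 − (q_X + q_Y)) − 63q_X.
∂π/∂q_X = 111 − 2q_X − q_Y = 0, so q_X = 55.5 − 0.5q_Y.
By the same steps for Y: q_Y = 63 − 0.5q_X.
Solving the two reaction functions simultaneously: (1 − (−0.5)(−0.5))q_X = 55.5 − 0.5·63, so 0.75q_X = 24 and q_X = 32.
Then q_Y = 63 − 0.5·32 = 47.
Total export volume: 32 + 47 = 79.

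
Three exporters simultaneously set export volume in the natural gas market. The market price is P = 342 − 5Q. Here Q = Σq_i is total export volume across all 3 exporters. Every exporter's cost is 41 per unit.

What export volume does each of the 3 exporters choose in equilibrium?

15.05

A representative exporter's profit is π_i = q_i(342 − 5Q) − 41q_i, with Q = q_i + Σ_{j≠i} q_j.
First-order condition: 301 − 10q_i − 5Σ_{j≠i} q_j = 0.
Imposing symmetry (q_j = q for all j) turns Σ_{j≠i} q_j into 2q, so 301 = 20q and q = 15.05.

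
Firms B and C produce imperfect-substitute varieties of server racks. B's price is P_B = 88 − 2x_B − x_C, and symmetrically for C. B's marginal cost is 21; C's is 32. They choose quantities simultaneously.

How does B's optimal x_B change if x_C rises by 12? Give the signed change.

Firm B's profit: π = x_B(88 − 2x_B − x_C) − 21x_B.
∂π/∂x_B = 67 − 4x_B − x_C = 0 ⇒ x_B = 16.75 − 0.25x_C.
The reaction-function slope is −0.25, so a 12-unit rise in x_C moves x_B by −0.25 × 12 = −3. B's best response falls — the actions are strategic substitutes.

-3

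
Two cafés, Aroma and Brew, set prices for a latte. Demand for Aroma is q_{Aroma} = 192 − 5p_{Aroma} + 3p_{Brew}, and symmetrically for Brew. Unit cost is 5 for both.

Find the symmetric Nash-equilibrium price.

31

Aroma's profit: π = (p_{Aroma} − 5)(192 − 5p_{Aroma} + 3p_{Brew}).
∂π/∂p_{Aroma} = 217 − 10p_{Aroma} + 3p_{Brew} = 0 ⇒ p_{Aroma} = 21.7 + 0.3p_{Brew}.
The game is symmetric, so in equilibrium p_{Brew} = p_{Aroma}: the reaction function gives 0.7p_{Aroma} = 21.7, hence p_{Aroma} = 31.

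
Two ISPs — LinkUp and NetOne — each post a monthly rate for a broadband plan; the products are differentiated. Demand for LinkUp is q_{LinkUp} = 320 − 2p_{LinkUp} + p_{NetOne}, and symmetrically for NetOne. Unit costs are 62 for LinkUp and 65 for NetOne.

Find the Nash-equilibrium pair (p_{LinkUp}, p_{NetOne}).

LinkUp's profit: π = (p_{LinkUp} − 62)(320 − 2p_{LinkUp} + p_{NetOne}).
∂π/∂p_{LinkUp} = 444 − 4p_{LinkUp} + p_{NetOne} = 0 ⇒ p_{LinkUp} = 111 + 0.25p_{NetOne}.
Similarly p_{NetOne} = 112.5 + 0.25p_{LinkUp}.
Substituting the second reaction function into the first: p_{LinkUp} = 111 + 0.25(112.5 + 0.25p_{LinkUp}), which gives 0.9375p_{LinkUp} = 139.125 ⇒ p_{LinkUp} = 148.4.
Then p_{NetOne} = 112.5 + 0.25·148.4 = 149.6.

148.4, 149.6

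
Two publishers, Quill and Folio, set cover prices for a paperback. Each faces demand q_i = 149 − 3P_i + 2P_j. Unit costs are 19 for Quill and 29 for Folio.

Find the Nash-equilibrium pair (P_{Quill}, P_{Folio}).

Quill's profit: π = (P_{Quill} − 19)(149 − 3P_{Quill} + 2P_{Folio}).
∂π/∂P_{Quill} = 206 − 6P_{Quill} + 2P_{Folio} = 0 ⇒ P_{Quill} = 103/3 + (1/3)P_{Folio}.
Similarly P_{Folio} = 118/3 + (1/3)P_{Quill}.
Solving the two reaction functions simultaneously: (1 − (1/3)(1/3))P_{Quill} = 103/3 + (1/3)·(118/3), so (8/9)P_{Quill} = 427/9 and P_{Quill} = 53.375.
Then P_{Folio} = 118/3 + (1/3)·53.375 = 57.125.

53.375, 57.125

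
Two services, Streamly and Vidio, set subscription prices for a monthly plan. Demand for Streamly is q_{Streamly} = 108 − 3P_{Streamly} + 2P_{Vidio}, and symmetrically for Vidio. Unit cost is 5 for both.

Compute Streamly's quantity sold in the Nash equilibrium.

77.25

Streamly's profit: π = (P_{Streamly} − 5)(108 − 3P_{Streamly} + 2P_{Vidio}).
∂π/∂P_{Streamly} = 123 − 6P_{Streamly} + 2P_{Vidio} = 0 ⇒ P_{Streamly} = 20.5 + (1/3)P_{Vidio}.
The game is symmetric, so in equilibrium P_{Vidio} = P_{Streamly}: the reaction function gives (2/3)P_{Streamly} = 20.5, hence P_{Streamly} = 30.75.
q_{Streamly} = 108 − 3·30.75 + 2·30.75 = 77.25.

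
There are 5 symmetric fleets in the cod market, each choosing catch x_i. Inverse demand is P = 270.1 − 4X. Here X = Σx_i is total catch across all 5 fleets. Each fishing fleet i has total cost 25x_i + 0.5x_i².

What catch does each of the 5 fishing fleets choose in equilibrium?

A representative fishing fleet's profit is π_i = x_i(270.1 − 4X) − 25x_i − 0.5x_i², with X = x_i + Σ_{j≠i} x_j.
First-order condition: 245.1 − 9x_i − 4Σ_{j≠i} x_j = 0.
Imposing symmetry (x_j = x for all j) turns Σ_{j≠i} x_j into 4x, so 245.1 = 25x and x = 9.804.

9.804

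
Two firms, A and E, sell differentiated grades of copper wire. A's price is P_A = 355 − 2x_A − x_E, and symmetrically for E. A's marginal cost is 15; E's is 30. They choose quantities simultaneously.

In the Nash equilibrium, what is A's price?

Firm A's profit: π = x_A(355 − 2x_A − x_E) − 15x_A.
∂π/∂x_A = 340 − 4x_A − x_E = 0 ⇒ x_A = 85 − 0.25x_E.
Similarly x_E = 81.25 − 0.25x_A.
Substituting the second reaction function into the first: x_A = 85 − 0.25(81.25 − 0.25x_A), which gives 0.9375x_A = 64.6875 ⇒ x_A = 69.
Then x_E = 81.25 − 0.25·69 = 64.
P_A = 355 − 2·69 − 64 = 153.

153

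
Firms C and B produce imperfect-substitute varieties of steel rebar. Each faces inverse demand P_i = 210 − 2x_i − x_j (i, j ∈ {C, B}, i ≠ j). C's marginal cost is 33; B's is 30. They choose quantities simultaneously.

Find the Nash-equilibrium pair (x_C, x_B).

35.2, 36.2

Firm C's profit: π = x_C(210 − 2x_C − x_B) − 33x_C.
∂π/∂x_C = 177 − 4x_C − x_B = 0 ⇒ x_C = 44.25 − 0.25x_B.
Similarly x_B = 45 − 0.25x_C.
Solving the two reaction functions simultaneously: (1 − (−0.25)(−0.25))x_C = 44.25 − 0.25·45, so 0.9375x_C = 33 and x_C = 35.2.
Then x_B = 45 − 0.25·35.2 = 36.2.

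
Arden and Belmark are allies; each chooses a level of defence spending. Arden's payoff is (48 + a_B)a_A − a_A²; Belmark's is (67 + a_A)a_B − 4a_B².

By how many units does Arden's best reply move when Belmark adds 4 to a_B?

Expanding Arden's payoff: 48a_A + a_Ba_A − a_A².
∂π/∂a_A = 48 + a_B − 2a_A = 0, so a_A = 24 + 0.5a_B.
The reaction-function slope is 0.5, so a 4-unit rise in a_B moves a_A by 0.5 × 4 = 2. Arden's best response rises — the actions are strategic complements.

2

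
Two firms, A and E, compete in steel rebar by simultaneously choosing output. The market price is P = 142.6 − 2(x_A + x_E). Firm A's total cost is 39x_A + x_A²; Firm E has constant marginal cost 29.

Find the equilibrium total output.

Firm A's profit: π = x_A(142.6 − 2(x_A + x_E)) − 39x_A − x_A².
∂π/∂x_A = 103.6 − 6x_A − 2x_E = 0, so x_A = 259/15 − (1/3)x_E.
For E: ∂π/∂x_E = 113.6 − 4x_E − 2x_A = 0 ⇒ x_E = 28.4 − 0.5x_A.
Substituting the second reaction function into the first: x_A = 259/15 − (1/3)(28.4 − 0.5x_A), which gives (5/6)x_A = 7.8 ⇒ x_A = 9.36.
Then x_E = 28.4 − 0.5·9.36 = 23.72.
Total output: 9.36 + 23.72 = 33.08.

33.08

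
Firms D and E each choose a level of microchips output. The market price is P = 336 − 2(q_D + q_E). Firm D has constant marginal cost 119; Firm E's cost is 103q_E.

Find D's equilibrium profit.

Firm D's profit: π = q_D(336 − 2(q_D + q_E)) − 119q_D.
∂π/∂q_D = 217 − 4q_D − 2q_E = 0, so q_D = 54.25 − 0.5q_E.
By the same steps for E: q_E = 58.25 − 0.5q_D.
Plugging q_E into D's best response: q_D = 54.25 − 0.5(58.25 − 0.5q_D) ⇒ 0.75q_D = 25.125, so q_D = 33.5.
Then q_E = 58.25 − 0.5·33.5 = 41.5.
Price P = 336 − 2·75 = 186.
D's profit: (186 − 119)·33.5 = 2244.5.

2244.5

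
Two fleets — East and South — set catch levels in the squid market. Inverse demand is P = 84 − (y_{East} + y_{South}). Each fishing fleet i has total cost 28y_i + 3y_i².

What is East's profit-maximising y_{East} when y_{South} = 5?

6.375

Fishing fleet East's profit: π = y_{East}(84 − (y_{East} + y_{South})) − 28y_{East} − 3y_{East}².
∂π/∂y_{East} = 56 − 8y_{East} − y_{South} = 0, so y_{East} = 7 − 0.125y_{South}.
At y_{South} = 5: y_{East} = 7 − 0.125·5 = 6.375.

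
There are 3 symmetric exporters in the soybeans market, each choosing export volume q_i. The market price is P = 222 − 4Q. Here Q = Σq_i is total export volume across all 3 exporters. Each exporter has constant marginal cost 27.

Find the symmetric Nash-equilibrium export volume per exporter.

12.1875

A representative exporter's profit is π_i = q_i(222 − 4Q) − 27q_i, with Q = q_i + Σ_{j≠i} q_j.
First-order condition: 195 − 8q_i − 4Σ_{j≠i} q_j = 0.
With identical exporters, set every q_j = q: then 195 − 8q − 8q = 0, i.e. q = 195/16 = 12.1875.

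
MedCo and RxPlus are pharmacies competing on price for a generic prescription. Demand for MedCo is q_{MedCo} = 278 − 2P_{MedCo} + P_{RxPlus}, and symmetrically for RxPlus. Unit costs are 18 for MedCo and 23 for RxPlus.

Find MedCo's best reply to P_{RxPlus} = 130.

MedCo's profit: π = (P_{MedCo} − 18)(278 − 2P_{MedCo} + P_{RxPlus}).
∂π/∂P_{MedCo} = 314 − 4P_{MedCo} + P_{RxPlus} = 0 ⇒ P_{MedCo} = 78.5 + 0.25P_{RxPlus}.
At P_{RxPlus} = 130: P_{MedCo} = 78.5 + 0.25·130 = 111.

111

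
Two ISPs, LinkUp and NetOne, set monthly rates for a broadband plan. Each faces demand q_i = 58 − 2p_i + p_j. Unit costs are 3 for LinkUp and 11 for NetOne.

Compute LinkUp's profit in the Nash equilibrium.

LinkUp's profit: π = (p_{LinkUp} − 3)(58 − 2p_{LinkUp} + p_{NetOne}).
∂π/∂p_{LinkUp} = 64 − 4p_{LinkUp} + p_{NetOne} = 0 ⇒ p_{LinkUp} = 16 + 0.25p_{NetOne}.
Similarly p_{NetOne} = 20 + 0.25p_{LinkUp}.
Substituting the second reaction function into the first: p_{LinkUp} = 16 + 0.25(20 + 0.25p_{LinkUp}), which gives 0.9375p_{LinkUp} = 21 ⇒ p_{LinkUp} = 22.4.
Then p_{NetOne} = 20 + 0.25·22.4 = 25.6.
q_{LinkUp} = 58 − 2·22.4 + 25.6 = 38.8.
Profit = (22.4 − 3)·38.8 = 752.72.

752.72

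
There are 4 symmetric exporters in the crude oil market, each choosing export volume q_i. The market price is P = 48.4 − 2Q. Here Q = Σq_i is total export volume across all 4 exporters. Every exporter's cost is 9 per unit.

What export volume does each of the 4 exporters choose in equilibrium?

A representative exporter's profit is π_i = q_i(48.4 − 2Q) − 9q_i, with Q = q_i + Σ_{j≠i} q_j.
First-order condition: 39.4 − 4q_i − 2Σ_{j≠i} q_j = 0.
In a symmetric equilibrium every exporter chooses the same q, so Σ_{j≠i} q_j = 3q. The condition becomes 39.4 − 10q = 0, giving q = 39.4/10 = 3.94.

3.94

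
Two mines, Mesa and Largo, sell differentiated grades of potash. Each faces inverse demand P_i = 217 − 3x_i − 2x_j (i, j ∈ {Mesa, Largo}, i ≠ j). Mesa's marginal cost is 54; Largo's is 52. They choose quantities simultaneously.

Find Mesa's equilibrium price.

114.75

Mine Mesa's profit: π = x_{Mesa}(217 − 3x_{Mesa} − 2x_{Largo}) − 54x_{Mesa}.
∂π/∂x_{Mesa} = 163 − 6x_{Mesa} − 2x_{Largo} = 0 ⇒ x_{Mesa} = 163/6 − (1/3)x_{Largo}.
Similarly x_{Largo} = 27.5 − (1/3)x_{Mesa}.
Plugging x_{Largo} into Mesa's best response: x_{Mesa} = 163/6 − (1/3)(27.5 − (1/3)x_{Mesa}) ⇒ (8/9)x_{Mesa} = 18, so x_{Mesa} = 20.25.
Then x_{Largo} = 27.5 − (1/3)·20.25 = 20.75.
P_{Mesa} = 217 − 3·20.25 − 2·20.75 = 114.75.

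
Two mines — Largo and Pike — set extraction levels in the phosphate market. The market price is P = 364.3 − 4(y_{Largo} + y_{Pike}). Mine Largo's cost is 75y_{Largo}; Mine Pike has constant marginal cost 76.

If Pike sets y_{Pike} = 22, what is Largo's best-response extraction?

25.1625

Mine Largo's profit: π = y_{Largo}(364.3 − 4(y_{Largo} + y_{Pike})) − 75y_{Largo}.
∂π/∂y_{Largo} = 289.3 − 8y_{Largo} − 4y_{Pike} = 0, so y_{Largo} = 36.1625 − 0.5y_{Pike}.
At y_{Pike} = 22: y_{Largo} = 36.1625 − 0.5·22 = 25.1625.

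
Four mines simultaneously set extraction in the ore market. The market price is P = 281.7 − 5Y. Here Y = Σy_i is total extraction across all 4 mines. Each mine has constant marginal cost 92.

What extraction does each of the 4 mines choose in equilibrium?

A representative mine's profit is π_i = y_i(281.7 − 5Y) − 92y_i, with Y = y_i + Σ_{j≠i} y_j.
First-order condition: 189.7 − 10y_i − 5Σ_{j≠i} y_j = 0.
In a symmetric equilibrium every mine chooses the same y, so Σ_{j≠i} y_j = 3y. The condition becomes 189.7 − 25y = 0, giving y = 189.7/25 = 7.588.

7.588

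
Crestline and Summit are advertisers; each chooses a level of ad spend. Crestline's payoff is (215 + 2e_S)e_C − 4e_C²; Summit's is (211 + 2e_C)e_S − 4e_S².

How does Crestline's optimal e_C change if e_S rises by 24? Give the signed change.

6

Expanding Crestline's payoff: 215e_C + 2e_Se_C − 4e_C².
∂π/∂e_C = 215 + 2e_S − 8e_C = 0, so e_C = 26.875 + 0.25e_S.
The reaction-function slope is 0.25, so a 24-unit rise in e_S moves e_C by 0.25 × 24 = 6. Crestline's best response rises — the actions are strategic complements.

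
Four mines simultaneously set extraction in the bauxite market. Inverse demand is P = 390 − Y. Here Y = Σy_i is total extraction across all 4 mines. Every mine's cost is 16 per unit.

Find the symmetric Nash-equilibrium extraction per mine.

A representative mine's profit is π_i = y_i(390 − Y) − 16y_i, with Y = y_i + Σ_{j≠i} y_j.
First-order condition: 374 − 2y_i − Σ_{j≠i} y_j = 0.
Imposing symmetry (y_j = y for all j) turns Σ_{j≠i} y_j into 3y, so 374 = 5y and y = 74.8.

74.8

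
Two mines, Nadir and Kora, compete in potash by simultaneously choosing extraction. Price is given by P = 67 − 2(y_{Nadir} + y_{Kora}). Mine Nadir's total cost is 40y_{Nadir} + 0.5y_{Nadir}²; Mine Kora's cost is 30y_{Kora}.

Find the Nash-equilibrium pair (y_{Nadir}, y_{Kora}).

2.125, 8.1875

Mine Nadir's profit: π = y_{Nadir}(67 − 2(y_{Nadir} + y_{Kora})) − 40y_{Nadir} − 0.5y_{Nadir}².
∂π/∂y_{Nadir} = 27 − 5y_{Nadir} − 2y_{Kora} = 0, so y_{Nadir} = 5.4 − 0.4y_{Kora}.
For Kora: ∂π/∂y_{Kora} = 37 − 4y_{Kora} − 2y_{Nadir} = 0 ⇒ y_{Kora} = 9.25 − 0.5y_{Nadir}.
Plugging y_{Kora} into Nadir's best response: y_{Nadir} = 5.4 − 0.4(9.25 − 0.5y_{Nadir}) ⇒ 0.8y_{Nadir} = 1.7, so y_{Nadir} = 2.125.
Then y_{Kora} = 9.25 − 0.5·2.125 = 8.1875.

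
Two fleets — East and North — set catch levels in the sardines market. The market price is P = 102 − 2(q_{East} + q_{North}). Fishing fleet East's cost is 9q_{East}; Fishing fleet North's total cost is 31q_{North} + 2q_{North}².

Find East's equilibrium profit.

Fishing fleet East's profit: π = q_{East}(102 − 2(q_{East} + q_{North})) − 9q_{East}.
∂π/∂q_{East} = 93 − 4q_{East} − 2q_{North} = 0, so q_{East} = 23.25 − 0.5q_{North}.
For North: ∂π/∂q_{North} = 71 − 8q_{North} − 2q_{East} = 0 ⇒ q_{North} = 8.875 − 0.25q_{East}.
Substituting the second reaction function into the first: q_{East} = 23.25 − 0.5(8.875 − 0.25q_{East}), which gives 0.875q_{East} = 18.8125 ⇒ q_{East} = 21.5.
Then q_{North} = 8.875 − 0.25·21.5 = 3.5.
Price P = 102 − 2·25 = 52.
East's profit: (52 − 9)·21.5 = 924.5.

924.5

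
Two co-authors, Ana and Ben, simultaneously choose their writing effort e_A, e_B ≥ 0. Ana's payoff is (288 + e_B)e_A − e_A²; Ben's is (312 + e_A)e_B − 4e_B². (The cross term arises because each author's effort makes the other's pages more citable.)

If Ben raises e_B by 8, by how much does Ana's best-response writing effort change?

Expanding Ana's payoff: 288e_A + e_Be_A − e_A².
∂π/∂e_A = 288 + e_B − 2e_A = 0, so e_A = 144 + 0.5e_B.
The reaction-function slope is 0.5, so an 8-unit rise in e_B moves e_A by 0.5 × 8 = 4. Ana's best response rises — the actions are strategic complements.

4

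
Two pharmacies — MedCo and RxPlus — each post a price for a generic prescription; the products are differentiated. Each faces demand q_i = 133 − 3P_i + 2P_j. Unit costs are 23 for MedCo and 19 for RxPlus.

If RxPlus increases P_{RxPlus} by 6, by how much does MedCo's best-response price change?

2

MedCo's profit: π = (P_{MedCo} − 23)(133 − 3P_{MedCo} + 2P_{RxPlus}).
∂π/∂P_{MedCo} = 202 − 6P_{MedCo} + 2P_{RxPlus} = 0 ⇒ P_{MedCo} = 101/3 + (1/3)P_{RxPlus}.
The reaction-function slope is 1/3, so a 6-unit rise in P_{RxPlus} moves P_{MedCo} by 1/3 × 6 = 2. MedCo's best response rises — the actions are strategic complements.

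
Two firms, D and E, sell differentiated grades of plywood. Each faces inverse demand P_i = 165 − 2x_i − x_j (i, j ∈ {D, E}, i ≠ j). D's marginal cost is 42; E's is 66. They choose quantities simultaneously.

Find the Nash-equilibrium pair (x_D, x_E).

Firm D's profit: π = x_D(165 − 2x_D − x_E) − 42x_D.
∂π/∂x_D = 123 − 4x_D − x_E = 0 ⇒ x_D = 30.75 − 0.25x_E.
Similarly x_E = 24.75 − 0.25x_D.
Substituting the second reaction function into the first: x_D = 30.75 − 0.25(24.75 − 0.25x_D), which gives 0.9375x_D = 24.5625 ⇒ x_D = 26.2.
Then x_E = 24.75 − 0.25·26.2 = 18.2.

26.2, 18.2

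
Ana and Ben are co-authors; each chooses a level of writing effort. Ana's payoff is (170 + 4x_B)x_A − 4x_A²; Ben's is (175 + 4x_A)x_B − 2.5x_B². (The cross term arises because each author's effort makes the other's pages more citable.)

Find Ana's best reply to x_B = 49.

Expanding Ana's payoff: 170x_A + 4x_Bx_A − 4x_A².
∂π/∂x_A = 170 + 4x_B − 8x_A = 0, so x_A = 21.25 + 0.5x_B.
At x_B = 49: x_A = 21.25 + 0.5·49 = 45.75.

45.75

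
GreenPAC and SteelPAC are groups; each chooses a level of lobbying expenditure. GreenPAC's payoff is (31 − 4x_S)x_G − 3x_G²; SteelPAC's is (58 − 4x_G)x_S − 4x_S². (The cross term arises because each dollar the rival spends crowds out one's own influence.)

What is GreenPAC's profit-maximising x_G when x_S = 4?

2.5

Expanding GreenPAC's payoff: 31x_G − 4x_Sx_G − 3x_G².
∂π/∂x_G = 31 − 4x_S − 6x_G = 0, so x_G = 31/6 − (2/3)x_S.
At x_S = 4: x_G = 31/6 − (2/3)·4 = 2.5.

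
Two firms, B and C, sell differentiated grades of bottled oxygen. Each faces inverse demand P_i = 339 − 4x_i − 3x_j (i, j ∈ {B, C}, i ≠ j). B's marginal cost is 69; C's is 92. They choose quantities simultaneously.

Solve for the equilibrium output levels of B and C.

Firm B's profit: π = x_B(339 − 4x_B − 3x_C) − 69x_B.
∂π/∂x_B = 270 − 8x_B − 3x_C = 0 ⇒ x_B = 33.75 − 0.375x_C.
Similarly x_C = 30.875 − 0.375x_B.
Substituting the second reaction function into the first: x_B = 33.75 − 0.375(30.875 − 0.375x_B), which gives (55/64)x_B = 1419/64 ⇒ x_B = 25.8.
Then x_C = 30.875 − 0.375·25.8 = 21.2.

25.8, 21.2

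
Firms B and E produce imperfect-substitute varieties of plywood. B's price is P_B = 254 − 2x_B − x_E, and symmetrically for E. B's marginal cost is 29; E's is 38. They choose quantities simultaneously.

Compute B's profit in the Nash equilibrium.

Firm B's profit: π = x_B(254 − 2x_B − x_E) − 29x_B.
∂π/∂x_B = 225 − 4x_B − x_E = 0 ⇒ x_B = 56.25 − 0.25x_E.
Similarly x_E = 54 − 0.25x_B.
Substituting the second reaction function into the first: x_B = 56.25 − 0.25(54 − 0.25x_B), which gives 0.9375x_B = 42.75 ⇒ x_B = 45.6.
Then x_E = 54 − 0.25·45.6 = 42.6.
P_B = 254 − 2·45.6 − 42.6 = 120.2.
Profit = (120.2 − 29)·45.6 = 4158.72.

4158.72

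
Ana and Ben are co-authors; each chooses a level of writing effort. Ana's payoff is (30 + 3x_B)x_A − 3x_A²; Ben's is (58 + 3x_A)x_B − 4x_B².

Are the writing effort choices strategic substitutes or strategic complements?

Expanding Ana's payoff: 30x_A + 3x_Bx_A − 3x_A².
∂π/∂x_A = 30 + 3x_B − 6x_A = 0, so x_A = 5 + 0.5x_B.
The best-response slope dx_A/dx_B = 0.5 > 0: the reaction function is upward-sloping, so the choices are strategic complements.

strategic complements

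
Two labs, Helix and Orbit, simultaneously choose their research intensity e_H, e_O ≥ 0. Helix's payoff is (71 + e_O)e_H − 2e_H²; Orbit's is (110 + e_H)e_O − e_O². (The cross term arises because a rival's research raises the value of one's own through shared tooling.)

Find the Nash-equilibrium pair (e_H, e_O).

Expanding Helix's payoff: 71e_H + e_Oe_H − 2e_H².
∂π/∂e_H = 71 + e_O − 4e_H = 0, so e_H = 17.75 + 0.25e_O.
Likewise for Orbit: e_O = 55 + 0.5e_H.
Substituting the second reaction function into the first: e_H = 17.75 + 0.25(55 + 0.5e_H), which gives 0.875e_H = 31.5 ⇒ e_H = 36.
Then e_O = 55 + 0.5·36 = 73.

36, 73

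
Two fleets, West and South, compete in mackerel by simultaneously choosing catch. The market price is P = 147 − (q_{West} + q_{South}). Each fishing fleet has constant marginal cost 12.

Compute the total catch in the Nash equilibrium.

90

Fishing fleet West's profit: π = q_{West}(147 − (q_{West} + q_{South})) − 12q_{West}.
∂π/∂q_{West} = 135 − 2q_{West} − q_{South} = 0, so q_{West} = 67.5 − 0.5q_{South}.
By symmetry q_{South} = q_{West}; substituting into the reaction function, 1.5q_{West} = 67.5 and q_{West} = 45.
Total catch: 45 + 45 = 90.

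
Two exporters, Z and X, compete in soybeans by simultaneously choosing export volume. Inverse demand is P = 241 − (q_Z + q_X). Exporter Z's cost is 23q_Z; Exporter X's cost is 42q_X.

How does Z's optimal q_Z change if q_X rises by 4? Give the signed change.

-2

Exporter Z's profit: π = q_Z(241 − (q_Z + q_X)) − 23q_Z.
∂π/∂q_Z = 218 − 2q_Z − q_X = 0, so q_Z = 109 − 0.5q_X.
The reaction-function slope is −0.5, so a 4-unit rise in q_X moves q_Z by −0.5 × 4 = −2. Z's best response falls — the actions are strategic substitutes.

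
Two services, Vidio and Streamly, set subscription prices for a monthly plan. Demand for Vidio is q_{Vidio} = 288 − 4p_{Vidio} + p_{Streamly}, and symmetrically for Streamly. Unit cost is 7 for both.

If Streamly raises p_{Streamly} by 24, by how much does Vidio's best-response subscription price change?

3

Vidio's profit: π = (p_{Vidio} − 7)(288 − 4p_{Vidio} + p_{Streamly}).
∂π/∂p_{Vidio} = 316 − 8p_{Vidio} + p_{Streamly} = 0 ⇒ p_{Vidio} = 39.5 + 0.125p_{Streamly}.
The reaction-function slope is 0.125, so a 24-unit rise in p_{Streamly} moves p_{Vidio} by 0.125 × 24 = 3. Vidio's best response rises — the actions are strategic complements.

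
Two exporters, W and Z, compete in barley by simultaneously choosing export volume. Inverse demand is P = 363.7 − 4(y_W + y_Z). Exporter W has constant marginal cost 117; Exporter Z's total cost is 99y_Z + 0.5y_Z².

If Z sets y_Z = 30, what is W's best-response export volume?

15.8375

Exporter W's profit: π = y_W(363.7 − 4(y_W + y_Z)) − 117y_W.
∂π/∂y_W = 246.7 − 8y_W − 4y_Z = 0, so y_W = 30.8375 − 0.5y_Z.
At y_Z = 30: y_W = 30.8375 − 0.5·30 = 15.8375.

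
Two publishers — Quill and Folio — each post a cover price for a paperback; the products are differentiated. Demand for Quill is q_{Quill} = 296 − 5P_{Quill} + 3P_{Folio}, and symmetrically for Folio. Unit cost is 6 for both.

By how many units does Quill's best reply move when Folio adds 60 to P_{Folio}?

18

Quill's profit: π = (P_{Quill} − 6)(296 − 5P_{Quill} + 3P_{Folio}).
∂π/∂P_{Quill} = 326 − 10P_{Quill} + 3P_{Folio} = 0 ⇒ P_{Quill} = 32.6 + 0.3P_{Folio}.
The reaction-function slope is 0.3, so a 60-unit rise in P_{Folio} moves P_{Quill} by 0.3 × 60 = 18. Quill's best response rises — the actions are strategic complements.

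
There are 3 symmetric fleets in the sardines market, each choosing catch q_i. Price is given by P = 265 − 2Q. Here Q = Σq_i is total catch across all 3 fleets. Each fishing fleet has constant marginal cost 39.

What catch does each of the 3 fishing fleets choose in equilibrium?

28.25

A representative fishing fleet's profit is π_i = q_i(265 − 2Q) − 39q_i, with Q = q_i + Σ_{j≠i} q_j.
First-order condition: 226 − 4q_i − 2Σ_{j≠i} q_j = 0.
Imposing symmetry (q_j = q for all j) turns Σ_{j≠i} q_j into 2q, so 226 = 8q and q = 28.25.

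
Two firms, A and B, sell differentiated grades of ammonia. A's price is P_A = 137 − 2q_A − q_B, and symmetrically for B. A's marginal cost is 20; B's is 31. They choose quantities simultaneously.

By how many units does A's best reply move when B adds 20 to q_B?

-5

Firm A's profit: π = q_A(137 − 2q_A − q_B) − 20q_A.
∂π/∂q_A = 117 − 4q_A − q_B = 0 ⇒ q_A = 29.25 − 0.25q_B.
The reaction-function slope is −0.25, so a 20-unit rise in q_B moves q_A by −0.25 × 20 = −5. A's best response falls — the actions are strategic substitutes.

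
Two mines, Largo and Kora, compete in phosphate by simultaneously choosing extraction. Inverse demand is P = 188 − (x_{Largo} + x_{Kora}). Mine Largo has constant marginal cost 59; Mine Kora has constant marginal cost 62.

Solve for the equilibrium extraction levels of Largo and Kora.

Mine Largo's profit: π = x_{Largo}(188 − (x_{Largo} + x_{Kora})) − 59x_{Largo}.
∂π/∂x_{Largo} = 129 − 2x_{Largo} − x_{Kora} = 0, so x_{Largo} = 64.5 − 0.5x_{Kora}.
By the same steps for Kora: x_{Kora} = 63 − 0.5x_{Largo}.
Plugging x_{Kora} into Largo's best response: x_{Largo} = 64.5 − 0.5(63 − 0.5x_{Largo}) ⇒ 0.75x_{Largo} = 33, so x_{Largo} = 44.
Then x_{Kora} = 63 − 0.5·44 = 41.

44, 41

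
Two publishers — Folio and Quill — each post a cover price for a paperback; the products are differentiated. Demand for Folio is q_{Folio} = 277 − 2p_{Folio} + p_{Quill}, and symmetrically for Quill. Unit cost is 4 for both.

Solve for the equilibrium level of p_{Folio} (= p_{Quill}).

95

Folio's profit: π = (p_{Folio} − 4)(277 − 2p_{Folio} + p_{Quill}).
∂π/∂p_{Folio} = 285 − 4p_{Folio} + p_{Quill} = 0 ⇒ p_{Folio} = 71.25 + 0.25p_{Quill}.
By symmetry p_{Quill} = p_{Folio}; substituting into the reaction function, 0.75p_{Folio} = 71.25 and p_{Folio} = 95.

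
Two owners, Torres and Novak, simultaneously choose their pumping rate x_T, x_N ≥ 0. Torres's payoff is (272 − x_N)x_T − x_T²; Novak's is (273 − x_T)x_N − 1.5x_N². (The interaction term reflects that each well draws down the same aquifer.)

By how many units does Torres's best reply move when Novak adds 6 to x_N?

-3

Expanding Torres's payoff: 272x_T − x_Nx_T − x_T².
∂π/∂x_T = 272 − x_N − 2x_T = 0, so x_T = 136 − 0.5x_N.
The reaction-function slope is −0.5, so a 6-unit rise in x_N moves x_T by −0.5 × 6 = −3. Torres's best response falls — the actions are strategic substitutes.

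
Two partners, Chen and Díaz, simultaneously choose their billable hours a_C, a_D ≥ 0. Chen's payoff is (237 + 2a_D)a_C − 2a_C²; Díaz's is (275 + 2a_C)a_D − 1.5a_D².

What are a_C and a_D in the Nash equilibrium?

157.625, 196.75

Expanding Chen's payoff: 237a_C + 2a_Da_C − 2a_C².
∂π/∂a_C = 237 + 2a_D − 4a_C = 0, so a_C = 59.25 + 0.5a_D.
Likewise for Díaz: a_D = 275/3 + (2/3)a_C.
Solving the two reaction functions simultaneously: (1 − (0.5)(2/3))a_C = 59.25 + 0.5·(275/3), so (2/3)a_C = 1261/12 and a_C = 157.625.
Then a_D = 275/3 + (2/3)·157.625 = 196.75.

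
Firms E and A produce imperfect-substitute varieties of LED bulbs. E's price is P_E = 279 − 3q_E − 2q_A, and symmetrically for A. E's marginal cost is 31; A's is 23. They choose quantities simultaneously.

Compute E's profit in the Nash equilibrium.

2790.75

Firm E's profit: π = q_E(279 − 3q_E − 2q_A) − 31q_E.
∂π/∂q_E = 248 − 6q_E − 2q_A = 0 ⇒ q_E = 124/3 − (1/3)q_A.
Similarly q_A = 128/3 − (1/3)q_E.
Substituting the second reaction function into the first: q_E = 124/3 − (1/3)(128/3 − (1/3)q_E), which gives (8/9)q_E = 244/9 ⇒ q_E = 30.5.
Then q_A = 128/3 − (1/3)·30.5 = 32.5.
P_E = 279 − 3·30.5 − 2·32.5 = 122.5.
Profit = (122.5 − 31)·30.5 = 2790.75.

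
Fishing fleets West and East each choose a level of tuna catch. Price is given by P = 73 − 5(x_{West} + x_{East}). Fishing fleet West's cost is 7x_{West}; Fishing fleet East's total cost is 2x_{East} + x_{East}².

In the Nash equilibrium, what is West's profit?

105.8

Fishing fleet West's profit: π = x_{West}(73 − 5(x_{West} + x_{East})) − 7x_{West}.
∂π/∂x_{West} = 66 − 10x_{West} − 5x_{East} = 0, so x_{West} = 6.6 − 0.5x_{East}.
For East: ∂π/∂x_{East} = 71 − 12x_{East} − 5x_{West} = 0 ⇒ x_{East} = 71/12 − (5/12)x_{West}.
Plugging x_{East} into West's best response: x_{West} = 6.6 − 0.5(71/12 − (5/12)x_{West}) ⇒ (19/24)x_{West} = 437/120, so x_{West} = 4.6.
Then x_{East} = 71/12 − (5/12)·4.6 = 4.
Price P = 73 − 5·8.6 = 30.
West's profit: (30 − 7)·4.6 = 105.8.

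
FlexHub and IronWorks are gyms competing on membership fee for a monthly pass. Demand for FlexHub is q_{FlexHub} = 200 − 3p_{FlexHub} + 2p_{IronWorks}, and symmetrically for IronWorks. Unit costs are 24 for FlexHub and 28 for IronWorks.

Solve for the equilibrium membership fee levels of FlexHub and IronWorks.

FlexHub's profit: π = (p_{FlexHub} − 24)(200 − 3p_{FlexHub} + 2p_{IronWorks}).
∂π/∂p_{FlexHub} = 272 − 6p_{FlexHub} + 2p_{IronWorks} = 0 ⇒ p_{FlexHub} = 136/3 + (1/3)p_{IronWorks}.
Similarly p_{IronWorks} = 142/3 + (1/3)p_{FlexHub}.
Substituting the second reaction function into the first: p_{FlexHub} = 136/3 + (1/3)(142/3 + (1/3)p_{FlexHub}), which gives (8/9)p_{FlexHub} = 550/9 ⇒ p_{FlexHub} = 68.75.
Then p_{IronWorks} = 142/3 + (1/3)·68.75 = 70.25.

68.75, 70.25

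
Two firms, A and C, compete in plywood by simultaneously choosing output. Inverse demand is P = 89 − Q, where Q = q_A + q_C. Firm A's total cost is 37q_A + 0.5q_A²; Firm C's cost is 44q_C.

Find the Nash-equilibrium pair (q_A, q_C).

11.8, 16.6

Firm A's profit: π = q_A(89 − (q_A + q_C)) − 37q_A − 0.5q_A².
∂π/∂q_A = 52 − 3q_A − q_C = 0, so q_A = 52/3 − (1/3)q_C.
For C: ∂π/∂q_C = 45 − 2q_C − q_A = 0 ⇒ q_C = 22.5 − 0.5q_A.
Solving the two reaction functions simultaneously: (1 − (−1/3)(−0.5))q_A = 52/3 − (1/3)·22.5, so (5/6)q_A = 59/6 and q_A = 11.8.
Then q_C = 22.5 − 0.5·11.8 = 16.6.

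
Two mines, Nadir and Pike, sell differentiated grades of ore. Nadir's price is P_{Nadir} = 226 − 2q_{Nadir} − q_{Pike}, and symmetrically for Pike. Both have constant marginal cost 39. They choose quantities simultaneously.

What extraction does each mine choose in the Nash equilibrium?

Mine Nadir's profit: π = q_{Nadir}(226 − 2q_{Nadir} − q_{Pike}) − 39q_{Nadir}.
∂π/∂q_{Nadir} = 187 − 4q_{Nadir} − q_{Pike} = 0 ⇒ q_{Nadir} = 46.75 − 0.25q_{Pike}.
The game is symmetric, so in equilibrium q_{Pike} = q_{Nadir}: the reaction function gives 1.25q_{Nadir} = 46.75, hence q_{Nadir} = 37.4.

37.4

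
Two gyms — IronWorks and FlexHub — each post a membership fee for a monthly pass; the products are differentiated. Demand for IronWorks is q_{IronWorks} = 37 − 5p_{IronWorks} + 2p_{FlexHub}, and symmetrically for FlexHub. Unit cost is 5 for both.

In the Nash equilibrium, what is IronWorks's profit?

IronWorks's profit: π = (p_{IronWorks} − 5)(37 − 5p_{IronWorks} + 2p_{FlexHub}).
∂π/∂p_{IronWorks} = 62 − 10p_{IronWorks} + 2p_{FlexHub} = 0 ⇒ p_{IronWorks} = 6.2 + 0.2p_{FlexHub}.
By symmetry p_{FlexHub} = p_{IronWorks}; substituting into the reaction function, 0.8p_{IronWorks} = 6.2 and p_{IronWorks} = 7.75.
q_{IronWorks} = 37 − 5·7.75 + 2·7.75 = 13.75.
Profit = (7.75 − 5)·13.75 = 37.8125.

37.8125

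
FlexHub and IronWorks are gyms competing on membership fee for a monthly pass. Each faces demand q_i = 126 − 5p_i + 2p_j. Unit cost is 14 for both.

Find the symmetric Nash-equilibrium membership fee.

24.5

FlexHub's profit: π = (p_{FlexHub} − 14)(126 − 5p_{FlexHub} + 2p_{IronWorks}).
∂π/∂p_{FlexHub} = 196 − 10p_{FlexHub} + 2p_{IronWorks} = 0 ⇒ p_{FlexHub} = 19.6 + 0.2p_{IronWorks}.
By symmetry p_{IronWorks} = p_{FlexHub}; substituting into the reaction function, 0.8p_{FlexHub} = 19.6 and p_{FlexHub} = 24.5.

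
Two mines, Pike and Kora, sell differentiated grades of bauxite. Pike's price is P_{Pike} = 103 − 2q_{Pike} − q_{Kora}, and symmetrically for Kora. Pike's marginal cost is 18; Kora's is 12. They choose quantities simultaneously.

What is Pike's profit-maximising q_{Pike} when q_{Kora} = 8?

Mine Pike's profit: π = q_{Pike}(103 − 2q_{Pike} − q_{Kora}) − 18q_{Pike}.
∂π/∂q_{Pike} = 85 − 4q_{Pike} − q_{Kora} = 0 ⇒ q_{Pike} = 21.25 − 0.25q_{Kora}.
At q_{Kora} = 8: q_{Pike} = 21.25 − 0.25·8 = 19.25.

19.25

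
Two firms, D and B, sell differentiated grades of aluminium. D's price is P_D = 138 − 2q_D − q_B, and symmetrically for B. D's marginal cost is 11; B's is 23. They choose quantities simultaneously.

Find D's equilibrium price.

63.4

Firm D's profit: π = q_D(138 − 2q_D − q_B) − 11q_D.
∂π/∂q_D = 127 − 4q_D − q_B = 0 ⇒ q_D = 31.75 − 0.25q_B.
Similarly q_B = 28.75 − 0.25q_D.
Solving the two reaction functions simultaneously: (1 − (−0.25)(−0.25))q_D = 31.75 − 0.25·28.75, so 0.9375q_D = 24.5625 and q_D = 26.2.
Then q_B = 28.75 − 0.25·26.2 = 22.2.
P_D = 138 − 2·26.2 − 22.2 = 63.4.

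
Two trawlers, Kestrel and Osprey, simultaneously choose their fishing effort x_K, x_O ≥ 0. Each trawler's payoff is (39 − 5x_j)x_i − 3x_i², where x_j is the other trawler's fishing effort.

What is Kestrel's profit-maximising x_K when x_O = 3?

Kestrel's payoff is (39 − 5x_O)x_K − 3x_K².
∂π/∂x_K = 39 − 5x_O − 6x_K = 0, so x_K = 6.5 − (5/6)x_O.
At x_O = 3: x_K = 6.5 − (5/6)·3 = 4.

4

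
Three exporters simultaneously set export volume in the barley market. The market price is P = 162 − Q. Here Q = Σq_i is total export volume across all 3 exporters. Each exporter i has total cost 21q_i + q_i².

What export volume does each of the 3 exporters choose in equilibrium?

23.5

A representative exporter's profit is π_i = q_i(162 − Q) − 21q_i − q_i², with Q = q_i + Σ_{j≠i} q_j.
First-order condition: 141 − 4q_i − Σ_{j≠i} q_j = 0.
Imposing symmetry (q_j = q for all j) turns Σ_{j≠i} q_j into 2q, so 141 = 6q and q = 23.5.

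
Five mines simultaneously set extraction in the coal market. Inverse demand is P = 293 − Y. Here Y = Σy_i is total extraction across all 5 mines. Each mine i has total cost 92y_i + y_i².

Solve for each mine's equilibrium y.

25.125

A representative mine's profit is π_i = y_i(293 − Y) − 92y_i − y_i², with Y = y_i + Σ_{j≠i} y_j.
First-order condition: 201 − 4y_i − Σ_{j≠i} y_j = 0.
Imposing symmetry (y_j = y for all j) turns Σ_{j≠i} y_j into 4y, so 201 = 8y and y = 25.125.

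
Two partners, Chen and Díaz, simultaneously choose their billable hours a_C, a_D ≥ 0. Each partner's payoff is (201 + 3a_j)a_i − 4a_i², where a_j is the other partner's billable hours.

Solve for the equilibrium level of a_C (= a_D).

40.2

Chen's payoff is (201 + 3a_D)a_C − 4a_C².
∂π/∂a_C = 201 + 3a_D − 8a_C = 0, so a_C = 25.125 + 0.375a_D.
The game is symmetric, so in equilibrium a_D = a_C: the reaction function gives 0.625a_C = 25.125, hence a_C = 40.2.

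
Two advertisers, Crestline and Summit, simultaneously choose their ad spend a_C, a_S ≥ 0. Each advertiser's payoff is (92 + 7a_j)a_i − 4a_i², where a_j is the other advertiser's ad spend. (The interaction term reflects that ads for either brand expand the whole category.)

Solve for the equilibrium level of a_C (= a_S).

Crestline's payoff is (92 + 7a_S)a_C − 4a_C².
∂π/∂a_C = 92 + 7a_S − 8a_C = 0, so a_C = 11.5 + 0.875a_S.
By symmetry a_S = a_C; substituting into the reaction function, 0.125a_C = 11.5 and a_C = 92.

92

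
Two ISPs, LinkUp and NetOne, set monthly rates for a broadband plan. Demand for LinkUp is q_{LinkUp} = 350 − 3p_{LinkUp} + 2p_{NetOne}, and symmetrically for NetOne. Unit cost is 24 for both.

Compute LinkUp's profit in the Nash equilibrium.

19926.75

LinkUp's profit: π = (p_{LinkUp} − 24)(350 − 3p_{LinkUp} + 2p_{NetOne}).
∂π/∂p_{LinkUp} = 422 − 6p_{LinkUp} + 2p_{NetOne} = 0 ⇒ p_{LinkUp} = 211/3 + (1/3)p_{NetOne}.
The game is symmetric, so in equilibrium p_{NetOne} = p_{LinkUp}: the reaction function gives (2/3)p_{LinkUp} = 211/3, hence p_{LinkUp} = 105.5.
q_{LinkUp} = 350 − 3·105.5 + 2·105.5 = 244.5.
Profit = (105.5 − 24)·244.5 = 19926.75.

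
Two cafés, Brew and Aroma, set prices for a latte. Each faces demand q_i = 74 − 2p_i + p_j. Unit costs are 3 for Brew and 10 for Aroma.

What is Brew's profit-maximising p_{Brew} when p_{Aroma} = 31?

Brew's profit: π = (p_{Brew} − 3)(74 − 2p_{Brew} + p_{Aroma}).
∂π/∂p_{Brew} = 80 − 4p_{Brew} + p_{Aroma} = 0 ⇒ p_{Brew} = 20 + 0.25p_{Aroma}.
At p_{Aroma} = 31: p_{Brew} = 20 + 0.25·31 = 27.75.

27.75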